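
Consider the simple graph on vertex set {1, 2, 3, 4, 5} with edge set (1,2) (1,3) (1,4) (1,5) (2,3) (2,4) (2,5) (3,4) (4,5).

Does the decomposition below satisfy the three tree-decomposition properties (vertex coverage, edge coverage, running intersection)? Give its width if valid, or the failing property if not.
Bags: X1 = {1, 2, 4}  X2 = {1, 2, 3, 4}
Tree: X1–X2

No — vertex 5 appears in no bag.

A tree decomposition must satisfy three properties: every vertex lies in some bag; for every edge, both endpoints lie together in some bag; and for every vertex, the bags containing it form a connected subtree. Here vertex 5 appears in no bag, so the decomposition is invalid.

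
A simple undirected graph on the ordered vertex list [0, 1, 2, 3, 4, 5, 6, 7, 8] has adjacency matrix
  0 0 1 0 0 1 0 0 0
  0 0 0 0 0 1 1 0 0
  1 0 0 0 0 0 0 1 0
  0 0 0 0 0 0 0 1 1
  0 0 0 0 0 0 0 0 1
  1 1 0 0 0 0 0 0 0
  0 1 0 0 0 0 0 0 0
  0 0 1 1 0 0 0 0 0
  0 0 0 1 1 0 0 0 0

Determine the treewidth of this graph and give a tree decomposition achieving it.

Treewidth 1.
One optimal decomposition is:
Bags: B1 = {1, 6}  B2 = {1, 5}  B3 = {0, 5}  B4 = {0, 2}  B5 = {2, 7}  B6 = {3, 7}  B7 = {3, 8}  B8 = {4, 8}
Tree: B1–B2, B2–B3, B3–B4, B4–B5, B5–B6, B6–B7, B7–B8

The largest bag has 2 vertices, giving width 1; this decomposition certifies tw(G) ≤ 1. Since G has at least one edge (e.g. 6–1), it is not an edgeless graph, so tw(G) ≥ 1. Hence tw(G) = 1 exactly.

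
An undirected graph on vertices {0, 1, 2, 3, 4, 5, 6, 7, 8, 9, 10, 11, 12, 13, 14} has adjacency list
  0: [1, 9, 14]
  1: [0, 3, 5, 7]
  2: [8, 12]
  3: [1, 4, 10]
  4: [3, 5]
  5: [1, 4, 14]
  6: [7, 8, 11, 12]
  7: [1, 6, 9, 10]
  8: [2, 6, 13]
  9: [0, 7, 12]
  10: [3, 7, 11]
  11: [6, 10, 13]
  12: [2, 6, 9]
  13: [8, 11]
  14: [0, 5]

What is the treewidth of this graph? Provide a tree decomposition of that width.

The largest bag has 4 vertices, giving width 3; this decomposition certifies tw(G) ≤ 3. For the lower bound: the 4 vertex sets {4,5,14}, {0}, {1}, {3,7,9,10} are disjoint, each induces a connected subgraph, and every pair is joined by at least one edge of G. Contracting each set to a single vertex therefore yields K_{4} as a minor, and since treewidth is minor-monotone, tw(G) ≥ tw(K_{4}) = 3. Hence tw(G) = 3 exactly.

Treewidth 3.
One such decomposition:
Bags: B1 = {0, 4, 5, 14}  B2 = {0, 1, 4, 5}  B3 = {0, 1, 3, 4}  B4 = {0, 1, 3, 9}  B5 = {1, 3, 7, 9}  B6 = {3, 7, 9, 10}  B7 = {7, 9, 10, 12}  B8 = {6, 7, 10, 12}  B9 = {6, 10, 11, 12}  B10 = {2, 6, 11, 12}  B11 = {2, 6, 8, 11}  B12 = {2, 8, 11, 13}
Tree: B1–B2, B2–B3, B3–B4, B4–B5, B5–B6, B6–B7, B7–B8, B8–B9, B9–B10, B10–B11, B11–B12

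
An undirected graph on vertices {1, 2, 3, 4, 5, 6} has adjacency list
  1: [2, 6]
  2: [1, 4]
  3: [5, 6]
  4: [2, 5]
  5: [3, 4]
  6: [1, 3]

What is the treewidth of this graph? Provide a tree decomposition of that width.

Every bag has size at most 3, so the width is 3 − 1 = 2 and tw(G) ≤ 2. The edges 2–4–5–3–6–1–2 form a cycle, so G is not a tree and its treewidth is at least 2. Therefore the treewidth is 2.

Treewidth 2.
One such decomposition:
Bags: B1 = {2, 4, 5}  B2 = {2, 3, 5}  B3 = {2, 3, 6}  B4 = {1, 2, 6}
Tree: B1–B2, B2–B3, B3–B4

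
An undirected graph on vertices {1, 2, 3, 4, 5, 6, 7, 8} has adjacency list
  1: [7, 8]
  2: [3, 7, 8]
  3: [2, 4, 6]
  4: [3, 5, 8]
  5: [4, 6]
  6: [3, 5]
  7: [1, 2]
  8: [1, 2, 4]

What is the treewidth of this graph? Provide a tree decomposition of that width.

Treewidth 2.
One such decomposition:
Bags: B1 = {1, 2, 7}  B2 = {1, 2, 8}  B3 = {2, 3, 8}  B4 = {3, 4, 8}  B5 = {3, 4, 6}  B6 = {4, 5, 6}
Tree: B1–B2, B2–B3, B3–B4, B4–B5, B5–B6

Every bag has size at most 3, so the width is 3 − 1 = 2 and tw(G) ≤ 2. For the lower bound, G contains the cycle 7–1–8–2–7, so G is not a forest; only forests have treewidth ≤ 1, hence tw(G) ≥ 2. Combining the bounds, tw(G) = 2.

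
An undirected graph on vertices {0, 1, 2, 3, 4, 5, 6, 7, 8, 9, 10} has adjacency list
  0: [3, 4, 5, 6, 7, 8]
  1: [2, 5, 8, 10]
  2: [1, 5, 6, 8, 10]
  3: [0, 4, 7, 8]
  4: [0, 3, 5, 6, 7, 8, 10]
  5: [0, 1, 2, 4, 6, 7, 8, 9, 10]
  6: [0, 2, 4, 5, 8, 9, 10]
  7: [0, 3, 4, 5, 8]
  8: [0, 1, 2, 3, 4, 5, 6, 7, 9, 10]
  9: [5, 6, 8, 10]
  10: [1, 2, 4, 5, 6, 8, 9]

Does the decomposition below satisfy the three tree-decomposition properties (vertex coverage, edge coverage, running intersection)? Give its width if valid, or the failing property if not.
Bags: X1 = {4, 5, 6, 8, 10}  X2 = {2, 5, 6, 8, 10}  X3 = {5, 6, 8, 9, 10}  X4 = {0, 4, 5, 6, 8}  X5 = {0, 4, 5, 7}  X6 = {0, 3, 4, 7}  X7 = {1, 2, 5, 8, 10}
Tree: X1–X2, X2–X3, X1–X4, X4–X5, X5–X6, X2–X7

A tree decomposition must satisfy three properties: every vertex lies in some bag; for every edge, both endpoints lie together in some bag; and for every vertex, the bags containing it form a connected subtree. Here edge (8,7) lies in no bag, so the decomposition is invalid.

No — edge (8,7) lies in no bag.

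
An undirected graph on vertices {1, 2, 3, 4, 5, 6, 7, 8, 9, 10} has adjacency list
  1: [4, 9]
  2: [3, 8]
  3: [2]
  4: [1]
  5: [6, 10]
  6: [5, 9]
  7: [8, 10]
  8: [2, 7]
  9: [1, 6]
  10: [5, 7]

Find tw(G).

A width-1 tree decomposition is:
Bags: B1 = {2, 3}  B2 = {2, 8}  B3 = {7, 8}  B4 = {7, 10}  B5 = {5, 10}  B6 = {5, 6}  B7 = {6, 9}  B8 = {1, 9}  B9 = {1, 4}
Tree: B1–B2, B2–B3, B3–B4, B4–B5, B5–B6, B6–B7, B7–B8, B8–B9
Each bag holds 2 vertices, so the decomposition has width 1, which upper-bounds the treewidth. Any graph with an edge has treewidth ≥ 1, and G has the edge 3–2. Hence tw(G) = 1 exactly.

1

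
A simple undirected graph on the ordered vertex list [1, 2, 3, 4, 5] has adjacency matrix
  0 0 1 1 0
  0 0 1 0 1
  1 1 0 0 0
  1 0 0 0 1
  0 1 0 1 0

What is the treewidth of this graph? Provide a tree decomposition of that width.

The largest bag has 3 vertices, giving width 2; this decomposition certifies tw(G) ≤ 2. Since 5–2–3–1–4–5 is a cycle in G, G is not acyclic. Forests are exactly the graphs of treewidth ≤ 1, so tw(G) ≥ 2. Hence tw(G) = 2 exactly.

Treewidth 2.
One such decomposition:
Bags: B1 = {2, 3, 5}  B2 = {1, 3, 5}  B3 = {1, 4, 5}
Tree: B1–B2, B2–B3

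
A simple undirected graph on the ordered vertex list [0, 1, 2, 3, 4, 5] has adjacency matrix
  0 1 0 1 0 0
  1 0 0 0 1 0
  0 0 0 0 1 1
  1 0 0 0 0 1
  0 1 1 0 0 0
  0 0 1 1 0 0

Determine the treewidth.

A width-2 tree decomposition is:
Bags: B1 = {2, 3, 5}  B2 = {0, 2, 3}  B3 = {0, 1, 2}  B4 = {1, 2, 4}
Tree: B1–B2, B2–B3, B3–B4
Every bag has size at most 3, so the width is 3 − 1 = 2 and tw(G) ≤ 2. The edges 2–5–3–0–1–4–2 form a cycle, so G is not a tree and its treewidth is at least 2. Hence tw(G) = 2 exactly.

2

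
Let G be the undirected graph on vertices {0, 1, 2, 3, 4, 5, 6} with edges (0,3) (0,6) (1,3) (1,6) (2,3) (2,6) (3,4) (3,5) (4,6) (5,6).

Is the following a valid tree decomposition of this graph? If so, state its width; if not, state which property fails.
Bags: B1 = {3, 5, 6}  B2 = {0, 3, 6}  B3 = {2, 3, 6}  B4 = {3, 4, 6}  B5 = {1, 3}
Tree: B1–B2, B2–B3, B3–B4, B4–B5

No — edge (6,1) lies in no bag.

A tree decomposition must satisfy three properties: every vertex lies in some bag; for every edge, both endpoints lie together in some bag; and for every vertex, the bags containing it form a connected subtree. Here edge (6,1) lies in no bag, so the decomposition is invalid.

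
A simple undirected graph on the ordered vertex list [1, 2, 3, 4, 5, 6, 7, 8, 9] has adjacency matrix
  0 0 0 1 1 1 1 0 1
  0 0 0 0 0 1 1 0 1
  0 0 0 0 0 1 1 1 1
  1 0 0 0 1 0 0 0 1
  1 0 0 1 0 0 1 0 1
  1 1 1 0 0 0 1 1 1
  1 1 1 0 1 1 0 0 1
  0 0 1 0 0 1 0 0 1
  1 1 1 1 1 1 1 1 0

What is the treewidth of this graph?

A width-3 tree decomposition is:
Bags: B1 = {1, 6, 7, 9}  B2 = {3, 6, 7, 9}  B3 = {2, 6, 7, 9}  B4 = {1, 5, 7, 9}  B5 = {1, 4, 5, 9}  B6 = {3, 6, 8, 9}
Tree: B1–B2, B2–B3, B1–B4, B4–B5, B2–B6
Each bag holds 4 vertices, so the decomposition has width 3, which upper-bounds the treewidth. For the lower bound, the 4 vertices {1, 4, 5, 9} are pairwise adjacent, and any tree decomposition puts a clique entirely inside one bag — forcing width ≥ 3. The upper and lower bounds meet at 3, so that is the treewidth.

3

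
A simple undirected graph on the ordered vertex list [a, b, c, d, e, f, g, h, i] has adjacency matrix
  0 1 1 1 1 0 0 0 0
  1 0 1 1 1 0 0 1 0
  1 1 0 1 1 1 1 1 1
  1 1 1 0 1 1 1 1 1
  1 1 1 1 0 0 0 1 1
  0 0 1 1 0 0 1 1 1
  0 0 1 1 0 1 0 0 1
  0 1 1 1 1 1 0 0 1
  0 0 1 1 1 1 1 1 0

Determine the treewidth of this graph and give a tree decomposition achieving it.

Treewidth 4.
Bags: B1 = {c, d, f, h, i}  B2 = {c, d, e, h, i}  B3 = {b, c, d, e, h}  B4 = {a, b, c, d, e}  B5 = {c, d, f, g, i}
Tree: B1–B2, B2–B3, B3–B4, B1–B5

Every bag has size at most 5, so the width is 5 − 1 = 4 and tw(G) ≤ 4. For the lower bound, the 5 vertices {c, d, f, g, i} are pairwise adjacent, and any tree decomposition puts a clique entirely inside one bag — forcing width ≥ 4. Combining the bounds, tw(G) = 4.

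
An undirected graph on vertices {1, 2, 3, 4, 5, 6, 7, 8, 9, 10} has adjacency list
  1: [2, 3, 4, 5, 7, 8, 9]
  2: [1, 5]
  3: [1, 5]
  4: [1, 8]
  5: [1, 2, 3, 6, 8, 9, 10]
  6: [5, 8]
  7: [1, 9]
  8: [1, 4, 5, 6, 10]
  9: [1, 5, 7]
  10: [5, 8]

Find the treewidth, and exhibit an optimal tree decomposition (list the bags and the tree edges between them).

The largest bag has 3 vertices, giving width 2; this decomposition certifies tw(G) ≤ 2. For the lower bound, the 3 vertices {1, 4, 8} are pairwise adjacent, and any tree decomposition puts a clique entirely inside one bag — forcing width ≥ 2. The upper and lower bounds meet at 2, so that is the treewidth.

Treewidth 2.
One such decomposition:
Bags: B1 = {1, 4, 8}  B2 = {1, 5, 8}  B3 = {1, 2, 5}  B4 = {1, 5, 9}  B5 = {5, 8, 10}  B6 = {1, 3, 5}  B7 = {5, 6, 8}  B8 = {1, 7, 9}
Tree: B1–B2, B2–B3, B3–B4, B2–B5, B4–B6, B2–B7, B4–B8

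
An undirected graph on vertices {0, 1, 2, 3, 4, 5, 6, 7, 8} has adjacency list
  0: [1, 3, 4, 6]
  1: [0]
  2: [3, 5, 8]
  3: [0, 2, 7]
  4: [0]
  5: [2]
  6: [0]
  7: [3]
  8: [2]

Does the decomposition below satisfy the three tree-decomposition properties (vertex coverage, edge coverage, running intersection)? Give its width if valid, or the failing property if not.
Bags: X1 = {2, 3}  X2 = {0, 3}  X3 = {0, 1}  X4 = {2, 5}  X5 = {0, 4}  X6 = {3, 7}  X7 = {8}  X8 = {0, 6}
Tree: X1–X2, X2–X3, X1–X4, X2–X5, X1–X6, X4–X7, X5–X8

No — edge (2,8) lies in no bag.

A tree decomposition must satisfy three properties: every vertex lies in some bag; for every edge, both endpoints lie together in some bag; and for every vertex, the bags containing it form a connected subtree. Here edge (2,8) lies in no bag, so the decomposition is invalid.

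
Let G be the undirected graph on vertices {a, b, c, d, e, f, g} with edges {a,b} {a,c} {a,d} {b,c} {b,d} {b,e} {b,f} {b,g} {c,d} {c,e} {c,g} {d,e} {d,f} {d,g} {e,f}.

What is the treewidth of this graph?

A width-3 tree decomposition is:
Bags: B1 = {b, c, d, e}  B2 = {a, b, c, d}  B3 = {b, d, e, f}  B4 = {b, c, d, g}
Tree: B1–B2, B1–B3, B1–B4
Each bag holds 4 vertices, so the decomposition has width 3, which upper-bounds the treewidth. On the other hand G contains the 4-clique {b, c, d, g}. A clique must lie in a single bag of any decomposition, so no decomposition can have width below 3. Hence tw(G) = 3 exactly.

3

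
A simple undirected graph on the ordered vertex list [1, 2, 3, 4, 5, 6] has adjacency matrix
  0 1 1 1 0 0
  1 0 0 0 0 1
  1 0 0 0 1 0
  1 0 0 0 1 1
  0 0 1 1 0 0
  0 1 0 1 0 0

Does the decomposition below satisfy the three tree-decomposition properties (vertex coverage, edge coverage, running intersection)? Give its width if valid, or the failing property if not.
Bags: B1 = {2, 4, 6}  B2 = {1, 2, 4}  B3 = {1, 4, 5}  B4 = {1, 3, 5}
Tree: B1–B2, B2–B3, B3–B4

Checking the three conditions: (i) the bags cover all of {1, 2, 3, 4, 5, 6}; (ii) for each edge, some bag contains both endpoints; (iii) the bags containing any fixed vertex form a subtree. All hold, so the decomposition is valid with width 3 − 1 = 2.

Yes; width 2.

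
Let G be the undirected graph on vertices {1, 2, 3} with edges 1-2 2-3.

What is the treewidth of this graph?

1

A width-1 tree decomposition is:
Bags: B1 = {2, 3}  B2 = {1, 2}
Tree: B1–B2
Every bag has size at most 2, so the width is 2 − 1 = 1 and tw(G) ≤ 1. G has an edge, so its treewidth is at least 1. Therefore the treewidth is 1.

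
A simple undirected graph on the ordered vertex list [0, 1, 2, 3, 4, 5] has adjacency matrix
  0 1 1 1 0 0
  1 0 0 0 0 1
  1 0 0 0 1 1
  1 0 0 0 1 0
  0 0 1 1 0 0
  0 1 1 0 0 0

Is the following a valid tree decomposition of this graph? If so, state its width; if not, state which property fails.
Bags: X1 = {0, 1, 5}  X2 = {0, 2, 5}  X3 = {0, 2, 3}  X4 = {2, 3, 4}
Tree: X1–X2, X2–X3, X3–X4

Yes; width 2.

Every vertex of G appears in some bag (union = {0, 1, 2, 3, 4, 5}); every edge is covered by a bag; and for each vertex v the set of bags containing v is connected in the bag tree. The decomposition is therefore valid. The largest bag has 3 vertices, so the width is 2.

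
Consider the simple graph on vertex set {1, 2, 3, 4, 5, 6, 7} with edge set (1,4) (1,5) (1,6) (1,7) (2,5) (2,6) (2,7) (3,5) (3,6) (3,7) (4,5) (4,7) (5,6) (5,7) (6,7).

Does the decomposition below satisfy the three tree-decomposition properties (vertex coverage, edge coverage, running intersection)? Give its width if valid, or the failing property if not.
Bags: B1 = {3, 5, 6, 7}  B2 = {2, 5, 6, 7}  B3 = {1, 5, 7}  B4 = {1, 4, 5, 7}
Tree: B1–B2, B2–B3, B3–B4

No — edge (6,1) lies in no bag.

A tree decomposition must satisfy three properties: every vertex lies in some bag; for every edge, both endpoints lie together in some bag; and for every vertex, the bags containing it form a connected subtree. Here edge (6,1) lies in no bag, so the decomposition is invalid.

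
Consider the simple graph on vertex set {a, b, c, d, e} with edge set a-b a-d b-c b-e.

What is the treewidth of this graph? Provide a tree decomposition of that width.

Treewidth 1.
Bags: B1 = {a, b}  B2 = {b, e}  B3 = {a, d}  B4 = {b, c}
Tree: B1–B2, B1–B3, B1–B4

The largest bag has 2 vertices, giving width 1; this decomposition certifies tw(G) ≤ 1. G has an edge, so its treewidth is at least 1. Therefore the treewidth is 1.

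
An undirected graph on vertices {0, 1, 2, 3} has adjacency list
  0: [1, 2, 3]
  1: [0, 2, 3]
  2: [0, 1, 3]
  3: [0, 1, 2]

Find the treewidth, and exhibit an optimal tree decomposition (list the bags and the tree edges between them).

With just one bag of size 4, the width is 4 − 1 = 3, so tw(G) ≤ 3. On the other hand G contains the 4-clique {0, 1, 2, 3}. A clique must lie in a single bag of any decomposition, so no decomposition can have width below 3. Hence tw(G) = 3 exactly.

Treewidth 3.
One optimal decomposition is:
Bags: B1 = {0, 1, 2, 3}
Tree: (single bag)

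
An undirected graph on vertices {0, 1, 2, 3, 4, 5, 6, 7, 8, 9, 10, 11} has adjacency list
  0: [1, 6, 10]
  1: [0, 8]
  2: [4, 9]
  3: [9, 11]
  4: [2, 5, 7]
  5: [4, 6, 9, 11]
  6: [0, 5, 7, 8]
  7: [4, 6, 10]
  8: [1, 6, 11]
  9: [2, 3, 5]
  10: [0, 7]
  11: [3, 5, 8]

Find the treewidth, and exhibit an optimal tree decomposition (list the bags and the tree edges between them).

The largest bag has 4 vertices, giving width 3; this decomposition certifies tw(G) ≤ 3. For the lower bound: the 4 vertex sets {0,1,10}, {8}, {6}, {4,5,7,11} are disjoint, each induces a connected subgraph, and every pair is joined by at least one edge of G. Contracting each set to a single vertex therefore yields K_{4} as a minor, and since treewidth is minor-monotone, tw(G) ≥ tw(K_{4}) = 3. The upper and lower bounds meet at 3, so that is the treewidth.

Treewidth 3.
Bags: B1 = {0, 1, 8, 10}  B2 = {0, 6, 8, 10}  B3 = {6, 7, 8, 10}  B4 = {6, 7, 8, 11}  B5 = {5, 6, 7, 11}  B6 = {4, 5, 7, 11}  B7 = {3, 4, 5, 11}  B8 = {3, 4, 5, 9}  B9 = {2, 3, 4, 9}
Tree: B1–B2, B2–B3, B3–B4, B4–B5, B5–B6, B6–B7, B7–B8, B8–B9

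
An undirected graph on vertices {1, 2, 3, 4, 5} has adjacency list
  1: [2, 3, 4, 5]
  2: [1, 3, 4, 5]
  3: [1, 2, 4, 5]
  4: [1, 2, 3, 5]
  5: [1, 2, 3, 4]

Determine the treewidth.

4

A width-4 tree decomposition is:
Bags: B1 = {1, 2, 3, 4, 5}
Tree: (single bag)
A single bag containing all 5 vertices is trivially a valid decomposition of width 4. For the lower bound, the 5 vertices {1, 2, 3, 4, 5} are pairwise adjacent, and any tree decomposition puts a clique entirely inside one bag — forcing width ≥ 4. Hence tw(G) = 4 exactly.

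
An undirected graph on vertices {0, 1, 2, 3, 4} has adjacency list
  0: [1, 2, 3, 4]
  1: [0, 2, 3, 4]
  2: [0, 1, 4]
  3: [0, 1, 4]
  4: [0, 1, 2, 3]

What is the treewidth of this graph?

3

A width-3 tree decomposition is:
Bags: B1 = {0, 1, 3, 4}  B2 = {0, 1, 2, 4}
Tree: B1–B2
Each bag holds 4 vertices, so the decomposition has width 3, which upper-bounds the treewidth. On the other hand G contains the 4-clique {0, 1, 2, 4}. A clique must lie in a single bag of any decomposition, so no decomposition can have width below 3. Combining the bounds, tw(G) = 3.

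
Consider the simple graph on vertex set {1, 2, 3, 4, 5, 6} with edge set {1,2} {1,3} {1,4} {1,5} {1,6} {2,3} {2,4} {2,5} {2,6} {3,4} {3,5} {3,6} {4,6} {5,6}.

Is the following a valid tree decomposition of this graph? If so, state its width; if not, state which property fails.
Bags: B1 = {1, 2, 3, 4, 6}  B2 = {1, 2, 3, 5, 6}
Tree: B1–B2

Checking the three conditions: (i) the bags cover all of {1, 2, 3, 4, 5, 6}; (ii) for each edge, some bag contains both endpoints; (iii) the bags containing any fixed vertex form a subtree. All hold, so the decomposition is valid with width 5 − 1 = 4.

Yes; width 4.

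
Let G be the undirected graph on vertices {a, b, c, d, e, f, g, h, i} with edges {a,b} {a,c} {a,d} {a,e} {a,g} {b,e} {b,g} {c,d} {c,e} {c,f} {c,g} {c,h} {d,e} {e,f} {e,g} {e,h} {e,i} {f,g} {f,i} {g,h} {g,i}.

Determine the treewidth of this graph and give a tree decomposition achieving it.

Treewidth 3.
One optimal decomposition is:
Bags: B1 = {c, e, f, g}  B2 = {a, c, e, g}  B3 = {a, c, d, e}  B4 = {c, e, g, h}  B5 = {e, f, g, i}  B6 = {a, b, e, g}
Tree: B1–B2, B2–B3, B1–B4, B1–B5, B2–B6

Every bag has size at most 4, so the width is 4 − 1 = 3 and tw(G) ≤ 3. For the lower bound, the 4 vertices {a, c, d, e} are pairwise adjacent, and any tree decomposition puts a clique entirely inside one bag — forcing width ≥ 3. Hence tw(G) = 3 exactly.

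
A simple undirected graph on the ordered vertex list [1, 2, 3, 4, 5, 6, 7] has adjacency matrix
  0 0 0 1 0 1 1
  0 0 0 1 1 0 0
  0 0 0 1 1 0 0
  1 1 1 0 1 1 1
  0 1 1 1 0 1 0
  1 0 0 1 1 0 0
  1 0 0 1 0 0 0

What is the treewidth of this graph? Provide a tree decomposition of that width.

Each bag holds 3 vertices, so the decomposition has width 2, which upper-bounds the treewidth. Conversely, {1, 4, 6} is a clique of size 3, and the vertices of any clique must share a bag in every tree decomposition; so some bag has ≥ 3 vertices and tw(G) ≥ 2. Combining the bounds, tw(G) = 2.

Treewidth 2.
One optimal decomposition is:
Bags: B1 = {3, 4, 5}  B2 = {4, 5, 6}  B3 = {1, 4, 6}  B4 = {2, 4, 5}  B5 = {1, 4, 7}
Tree: B1–B2, B2–B3, B1–B4, B3–B5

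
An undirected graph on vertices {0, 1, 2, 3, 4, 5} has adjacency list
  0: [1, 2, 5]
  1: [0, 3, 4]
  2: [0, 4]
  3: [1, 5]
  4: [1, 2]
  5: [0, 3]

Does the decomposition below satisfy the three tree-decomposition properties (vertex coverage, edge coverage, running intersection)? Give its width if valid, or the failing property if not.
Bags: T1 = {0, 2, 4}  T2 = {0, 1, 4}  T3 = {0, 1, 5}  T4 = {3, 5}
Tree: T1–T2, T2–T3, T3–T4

No — edge (1,3) lies in no bag.

A tree decomposition must satisfy three properties: every vertex lies in some bag; for every edge, both endpoints lie together in some bag; and for every vertex, the bags containing it form a connected subtree. Here edge (1,3) lies in no bag, so the decomposition is invalid.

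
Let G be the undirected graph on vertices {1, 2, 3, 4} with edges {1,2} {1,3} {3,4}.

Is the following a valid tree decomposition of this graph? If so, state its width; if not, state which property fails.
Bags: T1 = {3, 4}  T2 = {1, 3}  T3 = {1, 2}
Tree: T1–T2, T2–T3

Checking the three conditions: (i) the bags cover all of {1, 2, 3, 4}; (ii) for each edge, some bag contains both endpoints; (iii) the bags containing any fixed vertex form a subtree. All hold, so the decomposition is valid with width 2 − 1 = 1.

Yes; width 1.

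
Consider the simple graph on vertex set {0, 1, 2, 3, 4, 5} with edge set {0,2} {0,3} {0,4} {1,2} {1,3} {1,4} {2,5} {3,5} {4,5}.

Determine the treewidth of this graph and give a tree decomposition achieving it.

Each bag holds 4 vertices, so the decomposition has width 3, which upper-bounds the treewidth. For the lower bound: the 4 vertex sets {4,5}, {1,3}, {2}, {0} are disjoint, each induces a connected subgraph, and every pair is joined by at least one edge of G. Contracting each set to a single vertex therefore yields K_{4} as a minor, and since treewidth is minor-monotone, tw(G) ≥ tw(K_{4}) = 3. Therefore the treewidth is 3.

Treewidth 3.
One such decomposition:
Bags: B1 = {2, 3, 4, 5}  B2 = {1, 2, 3, 4}  B3 = {0, 2, 3, 4}
Tree: B1–B2, B2–B3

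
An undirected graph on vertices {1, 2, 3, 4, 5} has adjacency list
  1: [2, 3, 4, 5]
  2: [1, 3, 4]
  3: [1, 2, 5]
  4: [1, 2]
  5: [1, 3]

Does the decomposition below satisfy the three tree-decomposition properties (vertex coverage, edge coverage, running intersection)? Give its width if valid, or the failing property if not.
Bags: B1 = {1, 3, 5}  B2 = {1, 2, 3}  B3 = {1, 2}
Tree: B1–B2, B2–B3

No — vertex 4 appears in no bag.

A tree decomposition must satisfy three properties: every vertex lies in some bag; for every edge, both endpoints lie together in some bag; and for every vertex, the bags containing it form a connected subtree. Here vertex 4 appears in no bag, so the decomposition is invalid.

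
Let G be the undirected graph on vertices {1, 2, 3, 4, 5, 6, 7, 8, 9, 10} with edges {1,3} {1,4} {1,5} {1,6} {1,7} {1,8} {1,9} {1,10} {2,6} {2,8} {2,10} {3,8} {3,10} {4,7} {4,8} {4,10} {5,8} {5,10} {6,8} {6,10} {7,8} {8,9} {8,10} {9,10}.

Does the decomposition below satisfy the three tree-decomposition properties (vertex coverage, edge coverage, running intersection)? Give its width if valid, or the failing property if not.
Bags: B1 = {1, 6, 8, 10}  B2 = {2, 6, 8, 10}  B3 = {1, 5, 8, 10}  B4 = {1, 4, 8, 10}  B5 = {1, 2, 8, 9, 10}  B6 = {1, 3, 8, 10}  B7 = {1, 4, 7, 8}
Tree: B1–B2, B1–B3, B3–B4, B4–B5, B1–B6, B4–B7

A tree decomposition must satisfy three properties: every vertex lies in some bag; for every edge, both endpoints lie together in some bag; and for every vertex, the bags containing it form a connected subtree. Here bags containing vertex 2 are not connected in the tree, so the decomposition is invalid.

No — bags containing vertex 2 are not connected in the tree.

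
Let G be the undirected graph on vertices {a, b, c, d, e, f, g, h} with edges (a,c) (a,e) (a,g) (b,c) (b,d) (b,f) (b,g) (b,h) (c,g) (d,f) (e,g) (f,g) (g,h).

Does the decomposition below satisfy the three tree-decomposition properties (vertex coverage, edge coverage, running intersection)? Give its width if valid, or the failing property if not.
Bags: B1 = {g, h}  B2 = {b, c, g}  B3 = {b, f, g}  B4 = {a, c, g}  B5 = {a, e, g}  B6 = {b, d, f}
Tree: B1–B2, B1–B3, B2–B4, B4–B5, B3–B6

No — edge (b,h) lies in no bag.

A tree decomposition must satisfy three properties: every vertex lies in some bag; for every edge, both endpoints lie together in some bag; and for every vertex, the bags containing it form a connected subtree. Here edge (b,h) lies in no bag, so the decomposition is invalid.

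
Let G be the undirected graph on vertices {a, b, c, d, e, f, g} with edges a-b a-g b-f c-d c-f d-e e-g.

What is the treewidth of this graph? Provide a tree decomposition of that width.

The largest bag has 3 vertices, giving width 2; this decomposition certifies tw(G) ≤ 2. Since f–b–a–g–e–d–c–f is a cycle in G, G is not acyclic. Forests are exactly the graphs of treewidth ≤ 1, so tw(G) ≥ 2. The upper and lower bounds meet at 2, so that is the treewidth.

Treewidth 2.
One optimal decomposition is:
Bags: B1 = {a, b, f}  B2 = {a, f, g}  B3 = {e, f, g}  B4 = {d, e, f}  B5 = {c, d, f}
Tree: B1–B2, B2–B3, B3–B4, B4–B5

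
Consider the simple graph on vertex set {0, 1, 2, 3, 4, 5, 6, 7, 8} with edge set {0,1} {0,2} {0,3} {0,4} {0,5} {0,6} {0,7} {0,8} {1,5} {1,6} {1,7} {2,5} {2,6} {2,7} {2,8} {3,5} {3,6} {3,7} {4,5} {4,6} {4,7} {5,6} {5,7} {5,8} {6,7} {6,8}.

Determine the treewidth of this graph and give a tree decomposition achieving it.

Treewidth 4.
Bags: B1 = {0, 2, 5, 6, 8}  B2 = {0, 2, 5, 6, 7}  B3 = {0, 3, 5, 6, 7}  B4 = {0, 4, 5, 6, 7}  B5 = {0, 1, 5, 6, 7}
Tree: B1–B2, B2–B3, B3–B4, B2–B5

The largest bag has 5 vertices, giving width 4; this decomposition certifies tw(G) ≤ 4. For the lower bound, the 5 vertices {0, 2, 5, 6, 8} are pairwise adjacent, and any tree decomposition puts a clique entirely inside one bag — forcing width ≥ 4. Therefore the treewidth is 4.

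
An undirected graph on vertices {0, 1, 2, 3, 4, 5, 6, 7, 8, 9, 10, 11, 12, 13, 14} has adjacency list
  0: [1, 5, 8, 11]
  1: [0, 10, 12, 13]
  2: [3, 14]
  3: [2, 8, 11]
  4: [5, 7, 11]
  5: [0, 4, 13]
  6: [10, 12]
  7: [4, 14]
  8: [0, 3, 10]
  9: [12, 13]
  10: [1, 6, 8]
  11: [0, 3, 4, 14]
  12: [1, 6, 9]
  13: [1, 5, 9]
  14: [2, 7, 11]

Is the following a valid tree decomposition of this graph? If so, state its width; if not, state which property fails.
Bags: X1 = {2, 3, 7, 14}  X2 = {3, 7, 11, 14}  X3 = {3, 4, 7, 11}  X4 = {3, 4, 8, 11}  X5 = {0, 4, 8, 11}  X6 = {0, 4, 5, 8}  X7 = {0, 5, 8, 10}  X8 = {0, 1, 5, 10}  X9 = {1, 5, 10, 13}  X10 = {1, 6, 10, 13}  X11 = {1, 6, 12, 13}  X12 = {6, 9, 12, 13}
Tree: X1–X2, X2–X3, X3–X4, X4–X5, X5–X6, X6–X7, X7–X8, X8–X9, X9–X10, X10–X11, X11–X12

Every vertex of G appears in some bag (union = {0, 1, 2, 3, 4, 5, 6, 7, 8, 9, 10, 11, 12, 13, 14}); every edge is covered by a bag; and for each vertex v the set of bags containing v is connected in the bag tree. The decomposition is therefore valid. The largest bag has 4 vertices, so the width is 3.

Yes; width 3.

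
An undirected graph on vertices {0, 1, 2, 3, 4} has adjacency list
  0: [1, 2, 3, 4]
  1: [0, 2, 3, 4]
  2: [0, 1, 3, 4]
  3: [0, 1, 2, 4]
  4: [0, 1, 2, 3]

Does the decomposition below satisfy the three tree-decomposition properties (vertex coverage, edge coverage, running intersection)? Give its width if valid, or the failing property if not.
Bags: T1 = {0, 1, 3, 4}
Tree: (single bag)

A tree decomposition must satisfy three properties: every vertex lies in some bag; for every edge, both endpoints lie together in some bag; and for every vertex, the bags containing it form a connected subtree. Here vertex 2 appears in no bag, so the decomposition is invalid.

No — vertex 2 appears in no bag.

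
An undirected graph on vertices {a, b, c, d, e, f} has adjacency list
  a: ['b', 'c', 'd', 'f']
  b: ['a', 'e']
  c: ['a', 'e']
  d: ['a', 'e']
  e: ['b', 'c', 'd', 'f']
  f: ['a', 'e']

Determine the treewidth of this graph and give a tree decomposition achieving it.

Every bag has size at most 3, so the width is 3 − 1 = 2 and tw(G) ≤ 2. The edges e–f–a–c–e form a cycle, so G is not a tree and its treewidth is at least 2. The upper and lower bounds meet at 2, so that is the treewidth.

Treewidth 2.
Bags: B1 = {a, e, f}  B2 = {a, c, e}  B3 = {a, d, e}  B4 = {a, b, e}
Tree: B1–B2, B2–B3, B3–B4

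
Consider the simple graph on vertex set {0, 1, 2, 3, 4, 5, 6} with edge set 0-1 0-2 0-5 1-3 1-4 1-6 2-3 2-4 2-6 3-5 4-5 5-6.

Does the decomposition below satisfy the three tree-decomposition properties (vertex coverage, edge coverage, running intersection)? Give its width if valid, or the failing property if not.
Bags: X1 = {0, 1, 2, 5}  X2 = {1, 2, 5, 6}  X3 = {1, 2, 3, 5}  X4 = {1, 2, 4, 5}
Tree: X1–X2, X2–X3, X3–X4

Every vertex of G appears in some bag (union = {0, 1, 2, 3, 4, 5, 6}); every edge is covered by a bag; and for each vertex v the set of bags containing v is connected in the bag tree. The decomposition is therefore valid. The largest bag has 4 vertices, so the width is 3.

Yes; width 3.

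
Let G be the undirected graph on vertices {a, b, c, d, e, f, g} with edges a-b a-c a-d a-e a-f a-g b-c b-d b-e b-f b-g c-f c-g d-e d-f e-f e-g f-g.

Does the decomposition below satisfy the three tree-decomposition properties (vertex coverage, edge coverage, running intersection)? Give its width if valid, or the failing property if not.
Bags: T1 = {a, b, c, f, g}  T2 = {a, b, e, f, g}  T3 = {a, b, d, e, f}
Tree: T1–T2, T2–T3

Every vertex of G appears in some bag (union = {a, b, c, d, e, f, g}); every edge is covered by a bag; and for each vertex v the set of bags containing v is connected in the bag tree. The decomposition is therefore valid. The largest bag has 5 vertices, so the width is 4.

Yes; width 4.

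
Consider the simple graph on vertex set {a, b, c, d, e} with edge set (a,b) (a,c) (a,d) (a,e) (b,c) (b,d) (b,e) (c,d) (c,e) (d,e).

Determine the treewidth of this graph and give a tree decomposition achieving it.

A single bag containing all 5 vertices is trivially a valid decomposition of width 4. On the other hand G contains the 5-clique {a, b, c, d, e}. A clique must lie in a single bag of any decomposition, so no decomposition can have width below 4. Therefore the treewidth is 4.

Treewidth 4.
One optimal decomposition is:
Bags: B1 = {a, b, c, d, e}
Tree: (single bag)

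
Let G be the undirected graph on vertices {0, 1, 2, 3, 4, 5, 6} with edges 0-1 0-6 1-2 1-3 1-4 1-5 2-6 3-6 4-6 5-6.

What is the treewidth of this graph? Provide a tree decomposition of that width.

Every bag has size at most 3, so the width is 3 − 1 = 2 and tw(G) ≤ 2. For the lower bound, G contains the cycle 6–5–1–2–6, so G is not a forest; only forests have treewidth ≤ 1, hence tw(G) ≥ 2. Combining the bounds, tw(G) = 2.

Treewidth 2.
One such decomposition:
Bags: B1 = {1, 5, 6}  B2 = {1, 2, 6}  B3 = {1, 4, 6}  B4 = {0, 1, 6}  B5 = {1, 3, 6}
Tree: B1–B2, B2–B3, B3–B4, B4–B5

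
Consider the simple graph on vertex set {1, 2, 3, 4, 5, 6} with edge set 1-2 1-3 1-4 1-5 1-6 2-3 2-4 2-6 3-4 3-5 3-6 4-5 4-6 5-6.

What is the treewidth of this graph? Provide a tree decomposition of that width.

Treewidth 4.
Bags: B1 = {1, 2, 3, 4, 6}  B2 = {1, 3, 4, 5, 6}
Tree: B1–B2

Every bag has size at most 5, so the width is 5 − 1 = 4 and tw(G) ≤ 4. For the lower bound, the 5 vertices {1, 2, 3, 4, 6} are pairwise adjacent, and any tree decomposition puts a clique entirely inside one bag — forcing width ≥ 4. Therefore the treewidth is 4.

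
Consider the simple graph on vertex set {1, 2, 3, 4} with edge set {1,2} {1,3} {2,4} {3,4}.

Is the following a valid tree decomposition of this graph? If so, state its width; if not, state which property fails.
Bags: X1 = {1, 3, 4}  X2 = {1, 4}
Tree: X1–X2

A tree decomposition must satisfy three properties: every vertex lies in some bag; for every edge, both endpoints lie together in some bag; and for every vertex, the bags containing it form a connected subtree. Here vertex 2 appears in no bag, so the decomposition is invalid.

No — vertex 2 appears in no bag.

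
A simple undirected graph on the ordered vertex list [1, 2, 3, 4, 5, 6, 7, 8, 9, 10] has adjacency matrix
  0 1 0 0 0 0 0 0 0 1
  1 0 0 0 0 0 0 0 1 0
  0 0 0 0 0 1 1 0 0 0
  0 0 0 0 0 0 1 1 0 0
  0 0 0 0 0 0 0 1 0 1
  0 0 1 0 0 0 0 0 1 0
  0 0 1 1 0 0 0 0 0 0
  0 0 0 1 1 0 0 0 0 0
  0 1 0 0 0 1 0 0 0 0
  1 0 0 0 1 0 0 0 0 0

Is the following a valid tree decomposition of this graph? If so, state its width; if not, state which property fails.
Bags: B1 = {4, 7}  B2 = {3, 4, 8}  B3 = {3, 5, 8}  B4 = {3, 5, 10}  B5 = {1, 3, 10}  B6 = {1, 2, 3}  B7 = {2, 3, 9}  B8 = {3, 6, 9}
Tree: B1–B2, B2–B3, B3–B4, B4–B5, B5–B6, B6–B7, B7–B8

A tree decomposition must satisfy three properties: every vertex lies in some bag; for every edge, both endpoints lie together in some bag; and for every vertex, the bags containing it form a connected subtree. Here edge (3,7) lies in no bag, so the decomposition is invalid.

No — edge (3,7) lies in no bag.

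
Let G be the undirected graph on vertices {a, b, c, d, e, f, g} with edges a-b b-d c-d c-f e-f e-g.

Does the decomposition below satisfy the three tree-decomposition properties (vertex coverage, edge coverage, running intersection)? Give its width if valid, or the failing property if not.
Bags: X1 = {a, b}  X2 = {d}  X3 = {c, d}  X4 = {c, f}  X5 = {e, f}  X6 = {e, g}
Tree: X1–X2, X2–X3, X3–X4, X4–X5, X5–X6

No — edge (b,d) lies in no bag.

A tree decomposition must satisfy three properties: every vertex lies in some bag; for every edge, both endpoints lie together in some bag; and for every vertex, the bags containing it form a connected subtree. Here edge (b,d) lies in no bag, so the decomposition is invalid.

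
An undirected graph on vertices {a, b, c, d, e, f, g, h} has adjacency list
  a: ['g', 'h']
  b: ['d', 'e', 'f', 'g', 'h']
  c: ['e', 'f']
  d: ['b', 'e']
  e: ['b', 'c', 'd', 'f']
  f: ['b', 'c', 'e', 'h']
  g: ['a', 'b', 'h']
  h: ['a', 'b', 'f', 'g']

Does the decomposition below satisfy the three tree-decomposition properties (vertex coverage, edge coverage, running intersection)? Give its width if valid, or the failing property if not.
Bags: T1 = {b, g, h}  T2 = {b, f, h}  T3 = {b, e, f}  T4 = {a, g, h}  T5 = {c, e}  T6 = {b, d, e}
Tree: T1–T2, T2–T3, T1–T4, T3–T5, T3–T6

A tree decomposition must satisfy three properties: every vertex lies in some bag; for every edge, both endpoints lie together in some bag; and for every vertex, the bags containing it form a connected subtree. Here edge (f,c) lies in no bag, so the decomposition is invalid.

No — edge (f,c) lies in no bag.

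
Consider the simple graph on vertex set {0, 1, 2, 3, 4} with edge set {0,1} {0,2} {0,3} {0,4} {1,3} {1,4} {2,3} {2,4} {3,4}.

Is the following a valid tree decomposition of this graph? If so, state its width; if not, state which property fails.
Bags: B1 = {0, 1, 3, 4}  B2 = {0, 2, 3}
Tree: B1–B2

No — edge (4,2) lies in no bag.

A tree decomposition must satisfy three properties: every vertex lies in some bag; for every edge, both endpoints lie together in some bag; and for every vertex, the bags containing it form a connected subtree. Here edge (4,2) lies in no bag, so the decomposition is invalid.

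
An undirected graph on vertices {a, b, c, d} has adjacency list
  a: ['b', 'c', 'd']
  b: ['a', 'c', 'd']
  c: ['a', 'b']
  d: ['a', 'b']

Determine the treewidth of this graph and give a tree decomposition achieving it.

Every bag has size at most 3, so the width is 3 − 1 = 2 and tw(G) ≤ 2. On the other hand G contains the 3-clique {a, b, d}. A clique must lie in a single bag of any decomposition, so no decomposition can have width below 2. Therefore the treewidth is 2.

Treewidth 2.
One optimal decomposition is:
Bags: B1 = {a, b, c}  B2 = {a, b, d}
Tree: B1–B2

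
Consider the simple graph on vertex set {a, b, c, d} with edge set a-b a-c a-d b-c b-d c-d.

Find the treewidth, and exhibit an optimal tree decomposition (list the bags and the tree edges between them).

Treewidth 3.
Bags: B1 = {a, b, c, d}
Tree: (single bag)

With just one bag of size 4, the width is 4 − 1 = 3, so tw(G) ≤ 3. For the lower bound, the 4 vertices {a, b, c, d} are pairwise adjacent, and any tree decomposition puts a clique entirely inside one bag — forcing width ≥ 3. Therefore the treewidth is 3.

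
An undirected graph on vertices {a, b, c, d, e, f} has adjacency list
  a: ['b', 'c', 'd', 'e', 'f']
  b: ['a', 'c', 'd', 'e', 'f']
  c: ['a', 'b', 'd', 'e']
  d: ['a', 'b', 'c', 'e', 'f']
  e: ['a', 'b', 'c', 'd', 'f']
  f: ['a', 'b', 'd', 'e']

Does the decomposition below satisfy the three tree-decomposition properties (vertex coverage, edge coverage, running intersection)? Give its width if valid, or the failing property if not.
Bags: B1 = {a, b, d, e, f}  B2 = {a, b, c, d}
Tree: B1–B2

No — edge (e,c) lies in no bag.

A tree decomposition must satisfy three properties: every vertex lies in some bag; for every edge, both endpoints lie together in some bag; and for every vertex, the bags containing it form a connected subtree. Here edge (e,c) lies in no bag, so the decomposition is invalid.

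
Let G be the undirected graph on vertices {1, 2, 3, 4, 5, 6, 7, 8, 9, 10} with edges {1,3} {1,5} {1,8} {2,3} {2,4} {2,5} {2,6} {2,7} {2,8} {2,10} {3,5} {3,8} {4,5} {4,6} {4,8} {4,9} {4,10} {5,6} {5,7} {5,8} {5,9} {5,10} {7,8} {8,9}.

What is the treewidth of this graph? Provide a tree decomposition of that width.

Each bag holds 4 vertices, so the decomposition has width 3, which upper-bounds the treewidth. Conversely, {1, 3, 5, 8} is a clique of size 4, and the vertices of any clique must share a bag in every tree decomposition; so some bag has ≥ 4 vertices and tw(G) ≥ 3. Hence tw(G) = 3 exactly.

Treewidth 3.
Bags: B1 = {2, 3, 5, 8}  B2 = {2, 4, 5, 8}  B3 = {2, 4, 5, 10}  B4 = {2, 5, 7, 8}  B5 = {1, 3, 5, 8}  B6 = {2, 4, 5, 6}  B7 = {4, 5, 8, 9}
Tree: B1–B2, B2–B3, B1–B4, B1–B5, B2–B6, B2–B7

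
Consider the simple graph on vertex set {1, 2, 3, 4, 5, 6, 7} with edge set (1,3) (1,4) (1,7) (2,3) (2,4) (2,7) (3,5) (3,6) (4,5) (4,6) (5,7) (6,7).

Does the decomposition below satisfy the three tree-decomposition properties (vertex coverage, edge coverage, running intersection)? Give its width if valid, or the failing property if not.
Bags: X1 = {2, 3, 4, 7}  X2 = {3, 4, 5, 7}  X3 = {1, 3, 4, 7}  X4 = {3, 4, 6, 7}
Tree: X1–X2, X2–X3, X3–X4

Yes; width 3.

Checking the three conditions: (i) the bags cover all of {1, 2, 3, 4, 5, 6, 7}; (ii) for each edge, some bag contains both endpoints; (iii) the bags containing any fixed vertex form a subtree. All hold, so the decomposition is valid with width 4 − 1 = 3.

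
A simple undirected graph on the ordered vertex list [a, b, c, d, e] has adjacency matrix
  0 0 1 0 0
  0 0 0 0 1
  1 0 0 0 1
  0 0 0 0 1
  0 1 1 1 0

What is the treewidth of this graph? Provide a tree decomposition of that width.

Treewidth 1.
One optimal decomposition is:
Bags: B1 = {c, e}  B2 = {b, e}  B3 = {a, c}  B4 = {d, e}
Tree: B1–B2, B1–B3, B1–B4

Each bag holds 2 vertices, so the decomposition has width 1, which upper-bounds the treewidth. G has an edge, so its treewidth is at least 1. Combining the bounds, tw(G) = 1.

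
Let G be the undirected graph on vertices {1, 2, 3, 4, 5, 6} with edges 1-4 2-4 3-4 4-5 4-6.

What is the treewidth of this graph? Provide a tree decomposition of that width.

Treewidth 1.
One such decomposition:
Bags: B1 = {1, 4}  B2 = {3, 4}  B3 = {4, 5}  B4 = {2, 4}  B5 = {4, 6}
Tree: B1–B2, B1–B3, B2–B4, B4–B5

Each bag holds 2 vertices, so the decomposition has width 1, which upper-bounds the treewidth. G has an edge, so its treewidth is at least 1. Hence tw(G) = 1 exactly.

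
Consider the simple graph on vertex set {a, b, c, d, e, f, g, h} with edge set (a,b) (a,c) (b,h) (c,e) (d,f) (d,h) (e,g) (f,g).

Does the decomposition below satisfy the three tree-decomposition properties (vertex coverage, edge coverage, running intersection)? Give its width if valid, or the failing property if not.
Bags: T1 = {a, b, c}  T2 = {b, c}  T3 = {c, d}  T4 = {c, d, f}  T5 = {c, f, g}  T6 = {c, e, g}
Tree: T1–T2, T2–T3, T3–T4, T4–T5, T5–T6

A tree decomposition must satisfy three properties: every vertex lies in some bag; for every edge, both endpoints lie together in some bag; and for every vertex, the bags containing it form a connected subtree. Here vertex h appears in no bag, so the decomposition is invalid.

No — vertex h appears in no bag.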